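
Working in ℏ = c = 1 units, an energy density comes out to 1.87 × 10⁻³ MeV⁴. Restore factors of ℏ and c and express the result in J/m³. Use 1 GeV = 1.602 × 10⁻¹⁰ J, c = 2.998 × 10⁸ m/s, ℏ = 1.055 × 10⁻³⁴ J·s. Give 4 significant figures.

[E]/[L]³ = [E]⁴/(ℏc)³; restore (ℏc)⁻³.
1 GeV⁴ → 1/(ℏc)³ × (1 GeV in J)⁴ = 2.082 × 10³⁷ J/m³.
Convert the energy scale: 1.87 × 10⁻³ MeV⁴ = 1.87 × 10⁻¹⁵ GeV⁴.
Result: 1.87 × 10⁻¹⁵ × 2.082 × 10³⁷ = 3.893 × 10²² J/m³.

3.893 × 10²² J/m³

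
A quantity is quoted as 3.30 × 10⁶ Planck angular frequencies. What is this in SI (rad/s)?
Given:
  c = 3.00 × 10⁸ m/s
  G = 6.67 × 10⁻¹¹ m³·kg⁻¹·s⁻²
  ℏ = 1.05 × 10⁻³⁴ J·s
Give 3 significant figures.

6.15 × 10⁴⁹ rad/s

One Planck angular frequency: ω_P = √(c⁵/(ℏG)) = 1.86 × 10⁴³ rad/s.
3.30 × 10⁶ × 1.86 × 10⁴³ rad/s = 6.15 × 10⁴⁹ rad/s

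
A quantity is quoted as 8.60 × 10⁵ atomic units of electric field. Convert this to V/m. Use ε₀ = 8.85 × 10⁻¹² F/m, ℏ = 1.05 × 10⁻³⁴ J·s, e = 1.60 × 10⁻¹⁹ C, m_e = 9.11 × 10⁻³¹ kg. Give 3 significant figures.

One atomic unit of electric field: E_au = E_h/(e a₀) = m_e²e⁵/((4πε₀)³ℏ⁴) = 5.20 × 10¹¹ V/m.
8.60 × 10⁵ × 5.20 × 10¹¹ V/m = 4.48 × 10¹⁷ V/m

4.48 × 10¹⁷ V/m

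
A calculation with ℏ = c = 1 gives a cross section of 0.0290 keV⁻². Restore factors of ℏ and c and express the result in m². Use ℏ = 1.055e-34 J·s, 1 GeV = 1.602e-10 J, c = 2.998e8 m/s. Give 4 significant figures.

1.130e-21 m²

Area is [L]² = [E]⁻²·(ℏc)²; restore (ℏc)².
1 GeV⁻² → (ℏc)² × (1 GeV in J)⁻² = 3.898e-32 m².
Convert the energy scale: 0.0290 keV⁻² = 2.90e10 GeV⁻².
Result: 2.90e10 × 3.898e-32 = 1.130e-21 m².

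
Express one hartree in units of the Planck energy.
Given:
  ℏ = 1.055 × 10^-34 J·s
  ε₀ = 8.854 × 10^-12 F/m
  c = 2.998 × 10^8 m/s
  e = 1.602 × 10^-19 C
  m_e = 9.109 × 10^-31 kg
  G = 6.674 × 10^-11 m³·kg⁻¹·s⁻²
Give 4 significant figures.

2.225 × 10^-27

hartree: E_h = m_e e⁴/(4πε₀ℏ)² = 4.354 × 10^-18 J
Planck energy: E_P = √(ℏc⁵/G) = 1.957 × 10^9 J
ratio = 4.354 × 10^-18 / 1.957 × 10^9 = 2.225 × 10^-27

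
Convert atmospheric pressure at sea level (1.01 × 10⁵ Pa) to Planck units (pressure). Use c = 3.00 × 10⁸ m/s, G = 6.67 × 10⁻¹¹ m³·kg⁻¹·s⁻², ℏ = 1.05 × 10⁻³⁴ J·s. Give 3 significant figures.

Planck pressure: p_P = c⁷/(ℏG²) = 4.68 × 10¹¹³ Pa.
1.01 × 10⁵ / 4.68 × 10¹¹³ = 2.16 × 10⁻¹⁰⁹

2.16 × 10⁻¹⁰⁹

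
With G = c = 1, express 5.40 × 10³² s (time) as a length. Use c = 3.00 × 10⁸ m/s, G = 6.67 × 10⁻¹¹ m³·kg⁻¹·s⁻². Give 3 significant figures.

Time → length via c.
5.40 × 10³² s × (c) = 1.62 × 10⁴¹ m

1.62 × 10⁴¹ m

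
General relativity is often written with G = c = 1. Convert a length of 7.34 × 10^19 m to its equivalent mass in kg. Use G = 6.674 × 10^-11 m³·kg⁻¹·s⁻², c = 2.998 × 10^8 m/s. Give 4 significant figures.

Length → mass via c²/G.
7.34 × 10^19 m × (c²/G) = 9.885 × 10^46 kg

9.885 × 10^46 kg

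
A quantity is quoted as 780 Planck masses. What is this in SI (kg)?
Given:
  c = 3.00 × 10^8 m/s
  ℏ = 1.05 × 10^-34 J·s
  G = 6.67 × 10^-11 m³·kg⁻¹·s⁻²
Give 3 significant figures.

One Planck mass: m_P = √(ℏc/G) = 2.17 × 10^-8 kg.
780 × 2.17 × 10^-8 kg = 1.70 × 10^-5 kg

1.70 × 10^-5 kg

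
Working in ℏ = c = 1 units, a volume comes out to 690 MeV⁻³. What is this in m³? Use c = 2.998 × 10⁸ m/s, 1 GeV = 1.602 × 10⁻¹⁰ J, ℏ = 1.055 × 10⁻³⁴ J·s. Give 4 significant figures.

5.310 × 10⁻³⁶ m³

Volume is [L]³ = [E]⁻³·(ℏc)³.
1 GeV⁻³ → (ℏc)³ × (1 GeV in J)⁻³ = 7.696 × 10⁻⁴⁸ m³.
Convert the energy scale: 690 MeV⁻³ = 6.90 × 10¹¹ GeV⁻³.
Result: 6.90 × 10¹¹ × 7.696 × 10⁻⁴⁸ = 5.310 × 10⁻³⁶ m³.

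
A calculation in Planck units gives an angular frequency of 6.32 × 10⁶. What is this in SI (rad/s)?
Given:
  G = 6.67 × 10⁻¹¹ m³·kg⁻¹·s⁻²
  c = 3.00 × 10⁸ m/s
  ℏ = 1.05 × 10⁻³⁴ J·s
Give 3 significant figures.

1.18 × 10⁵⁰ rad/s

One Planck angular frequency: ω_P = √(c⁵/(ℏG)) = 1.86 × 10⁴³ rad/s.
6.32 × 10⁶ × 1.86 × 10⁴³ rad/s = 1.18 × 10⁵⁰ rad/s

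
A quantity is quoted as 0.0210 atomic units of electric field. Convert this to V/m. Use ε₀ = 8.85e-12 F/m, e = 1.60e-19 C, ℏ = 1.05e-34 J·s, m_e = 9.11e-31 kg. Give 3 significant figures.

1.09e10 V/m

One atomic unit of electric field: E_au = E_h/(e a₀) = m_e²e⁵/((4πε₀)³ℏ⁴) = 5.20e11 V/m.
0.0210 × 5.20e11 V/m = 1.09e10 V/m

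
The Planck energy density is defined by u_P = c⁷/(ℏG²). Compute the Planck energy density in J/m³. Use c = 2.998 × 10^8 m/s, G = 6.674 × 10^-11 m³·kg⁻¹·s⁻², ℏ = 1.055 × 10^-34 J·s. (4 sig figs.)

u_P = c⁷/(ℏG²)
  = 2.177 × 10^59 / 4.699 × 10^-55
  = 4.632 × 10^113 J/m³

4.632 × 10^113 J/m³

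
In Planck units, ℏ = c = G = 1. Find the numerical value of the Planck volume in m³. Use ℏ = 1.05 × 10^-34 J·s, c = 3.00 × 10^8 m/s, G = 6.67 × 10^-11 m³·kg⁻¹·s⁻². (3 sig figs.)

The unique combination of the constants set to 1 with dimensions of volume is V_P = (ℏG/c³)^(3/2).
  = √(1.75 × 10^-209)
  = 4.18 × 10^-105 m³

4.18 × 10^-105 m³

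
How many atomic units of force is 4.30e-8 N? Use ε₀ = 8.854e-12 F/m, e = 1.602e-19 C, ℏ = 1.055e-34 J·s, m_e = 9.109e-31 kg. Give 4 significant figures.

atomic unit of force: F_au = E_h/a₀ = m_e²e⁶/((4πε₀)³ℏ⁴) = 8.220e-8 N.
4.30e-8 / 8.220e-8 = 0.5231

0.5231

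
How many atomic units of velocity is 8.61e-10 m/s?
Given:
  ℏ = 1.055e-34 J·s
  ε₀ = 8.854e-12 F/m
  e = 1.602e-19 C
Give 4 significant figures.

3.938e-16

atomic unit of velocity: v_au = e²/(4πε₀ℏ) = 2.186e6 m/s.
8.61e-10 / 2.186e6 = 3.938e-16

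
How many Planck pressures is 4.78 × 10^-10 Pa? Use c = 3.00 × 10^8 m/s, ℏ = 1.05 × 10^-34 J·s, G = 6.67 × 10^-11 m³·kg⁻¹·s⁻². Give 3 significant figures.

Planck pressure: p_P = c⁷/(ℏG²) = 4.68 × 10^113 Pa.
4.78 × 10^-10 / 4.68 × 10^113 = 1.02 × 10^-123

1.02 × 10^-123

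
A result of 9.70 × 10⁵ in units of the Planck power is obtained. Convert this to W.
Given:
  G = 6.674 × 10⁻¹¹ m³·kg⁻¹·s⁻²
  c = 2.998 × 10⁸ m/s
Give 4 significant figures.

3.520 × 10⁵⁸ W

One Planck power: P_P = c⁵/G = 3.629 × 10⁵² W.
9.70 × 10⁵ × 3.629 × 10⁵² W = 3.520 × 10⁵⁸ W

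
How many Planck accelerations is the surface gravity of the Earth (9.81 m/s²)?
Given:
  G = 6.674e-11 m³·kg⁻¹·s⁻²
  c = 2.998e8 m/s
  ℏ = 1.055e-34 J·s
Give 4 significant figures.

1.764e-51

Planck acceleration: a_P = √(c⁷/(ℏG)) = 5.560e51 m/s².
9.81 / 5.560e51 = 1.764e-51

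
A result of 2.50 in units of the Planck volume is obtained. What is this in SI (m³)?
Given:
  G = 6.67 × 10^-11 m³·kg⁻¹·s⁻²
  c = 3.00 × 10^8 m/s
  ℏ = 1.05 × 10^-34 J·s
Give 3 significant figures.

1.04 × 10^-104 m³

One Planck volume: V_P = (ℏG/c³)^(3/2) = 4.18 × 10^-105 m³.
2.50 × 4.18 × 10^-105 m³ = 1.04 × 10^-104 m³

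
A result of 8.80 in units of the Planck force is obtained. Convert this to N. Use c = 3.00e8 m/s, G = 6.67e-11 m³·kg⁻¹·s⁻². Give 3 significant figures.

One Planck force: F_P = c⁴/G = 1.21e44 N.
8.80 × 1.21e44 N = 1.07e45 N

1.07e45 N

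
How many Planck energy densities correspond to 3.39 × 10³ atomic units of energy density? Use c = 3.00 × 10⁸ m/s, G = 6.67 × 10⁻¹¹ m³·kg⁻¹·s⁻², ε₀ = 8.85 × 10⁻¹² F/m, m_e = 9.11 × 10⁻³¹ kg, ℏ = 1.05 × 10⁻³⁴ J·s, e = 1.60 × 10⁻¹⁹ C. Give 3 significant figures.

2.18 × 10⁻⁹⁷

atomic unit of energy density: u_au = E_h/a₀³ = m_e⁴e¹⁰/((4πε₀)⁵ℏ⁸) = 3.01 × 10¹³ J/m³
Planck energy density: u_P = c⁷/(ℏG²) = 4.68 × 10¹¹³ J/m³
3.39 × 10³ × 3.01 × 10¹³ / 4.68 × 10¹¹³ = 2.18 × 10⁻⁹⁷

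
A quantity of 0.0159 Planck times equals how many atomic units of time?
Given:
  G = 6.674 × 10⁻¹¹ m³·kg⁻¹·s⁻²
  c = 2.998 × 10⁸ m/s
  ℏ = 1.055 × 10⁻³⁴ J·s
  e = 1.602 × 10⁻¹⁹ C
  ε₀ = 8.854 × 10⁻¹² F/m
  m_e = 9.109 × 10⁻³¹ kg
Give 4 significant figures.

3.538 × 10⁻²⁹

Planck time: t_P = √(ℏG/c⁵) = 5.392 × 10⁻⁴⁴ s
atomic unit of time: τ_au = (4πε₀)²ℏ³/(m_e e⁴) = 2.423 × 10⁻¹⁷ s
0.0159 × 5.392 × 10⁻⁴⁴ / 2.423 × 10⁻¹⁷ = 3.538 × 10⁻²⁹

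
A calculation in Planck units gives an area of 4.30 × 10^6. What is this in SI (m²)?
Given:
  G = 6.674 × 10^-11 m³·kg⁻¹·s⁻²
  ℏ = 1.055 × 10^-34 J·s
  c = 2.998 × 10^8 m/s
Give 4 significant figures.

One Planck area: A_P = ℏG/c³ = 2.613 × 10^-70 m².
4.30 × 10^6 × 2.613 × 10^-70 m² = 1.124 × 10^-63 m²

1.124 × 10^-63 m²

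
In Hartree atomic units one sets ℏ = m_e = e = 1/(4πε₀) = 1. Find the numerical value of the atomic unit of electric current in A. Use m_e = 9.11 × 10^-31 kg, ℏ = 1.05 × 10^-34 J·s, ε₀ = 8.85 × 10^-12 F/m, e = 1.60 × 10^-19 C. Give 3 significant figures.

6.67 × 10^-3 A

I_au = e E_h/ℏ = m_e e⁵/((4πε₀)²ℏ³)
E_h = 4.38 × 10^-18 J
e·E_h/ℏ = 6.67 × 10^-3 A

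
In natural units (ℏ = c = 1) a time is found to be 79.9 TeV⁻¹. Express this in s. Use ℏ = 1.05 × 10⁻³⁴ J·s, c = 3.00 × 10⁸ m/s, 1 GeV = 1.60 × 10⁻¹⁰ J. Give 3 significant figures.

A time is [E]⁻¹ in ℏ=c=1; restore one factor of ℏ.
1 GeV⁻¹ → ℏ × (1 GeV in J)⁻¹ = 6.56 × 10⁻²⁵ s.
Convert the energy scale: 79.9 TeV⁻¹ = 0.0799 GeV⁻¹.
Result: 0.0799 × 6.56 × 10⁻²⁵ = 5.24 × 10⁻²⁶ s.

5.24 × 10⁻²⁶ s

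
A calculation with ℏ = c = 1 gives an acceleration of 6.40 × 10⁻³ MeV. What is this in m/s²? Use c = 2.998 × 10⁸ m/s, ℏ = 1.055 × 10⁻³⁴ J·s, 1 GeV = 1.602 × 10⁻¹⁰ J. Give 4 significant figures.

Acceleration is [L]/[T]² = c·[E]/ℏ.
1 GeV → c/ℏ × (1 GeV in J) = 4.552 × 10³² m/s².
Convert the energy scale: 6.40 × 10⁻³ MeV = 6.40 × 10⁻⁶ GeV.
Result: 6.40 × 10⁻⁶ × 4.552 × 10³² = 2.914 × 10²⁷ m/s².

2.914 × 10²⁷ m/s²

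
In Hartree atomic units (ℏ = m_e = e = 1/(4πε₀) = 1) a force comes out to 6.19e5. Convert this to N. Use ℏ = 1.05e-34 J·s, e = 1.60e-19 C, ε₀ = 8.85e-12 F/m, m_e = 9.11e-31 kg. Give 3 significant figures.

0.0516 N

One atomic unit of force: F_au = E_h/a₀ = m_e²e⁶/((4πε₀)³ℏ⁴) = 8.33e-8 N.
6.19e5 × 8.33e-8 N = 0.0516 N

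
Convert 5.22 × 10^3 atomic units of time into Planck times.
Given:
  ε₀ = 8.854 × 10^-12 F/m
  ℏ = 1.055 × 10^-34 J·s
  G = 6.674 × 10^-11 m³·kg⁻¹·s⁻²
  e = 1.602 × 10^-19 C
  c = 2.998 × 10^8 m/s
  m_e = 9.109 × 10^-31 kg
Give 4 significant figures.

atomic unit of time: τ_au = (4πε₀)²ℏ³/(m_e e⁴) = 2.423 × 10^-17 s
Planck time: t_P = √(ℏG/c⁵) = 5.392 × 10^-44 s
5.22 × 10^3 × 2.423 × 10^-17 / 5.392 × 10^-44 = 2.346 × 10^30

2.346 × 10^30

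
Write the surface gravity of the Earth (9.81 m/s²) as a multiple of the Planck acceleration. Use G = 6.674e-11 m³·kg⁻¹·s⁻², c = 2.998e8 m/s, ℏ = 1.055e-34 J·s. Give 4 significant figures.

Planck acceleration: a_P = √(c⁷/(ℏG)) = 5.560e51 m/s².
9.81 / 5.560e51 = 1.764e-51

1.764e-51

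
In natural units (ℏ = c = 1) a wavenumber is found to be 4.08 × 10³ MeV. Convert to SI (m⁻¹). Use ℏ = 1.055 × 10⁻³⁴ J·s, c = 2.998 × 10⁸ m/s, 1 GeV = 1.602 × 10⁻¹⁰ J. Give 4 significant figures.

Inverse length is [E]/(ℏc).
1 GeV → 1/(ℏc) × (1 GeV in J) = 5.065 × 10¹⁵ m⁻¹.
Convert the energy scale: 4.08 × 10³ MeV = 4.08 GeV.
Result: 4.08 × 5.065 × 10¹⁵ = 2.067 × 10¹⁶ m⁻¹.

2.067 × 10¹⁶ m⁻¹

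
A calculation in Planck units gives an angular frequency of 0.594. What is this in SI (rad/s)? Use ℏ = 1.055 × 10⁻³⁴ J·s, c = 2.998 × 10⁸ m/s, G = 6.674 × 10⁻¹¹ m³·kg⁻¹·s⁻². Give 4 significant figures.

One Planck angular frequency: ω_P = √(c⁵/(ℏG)) = 1.855 × 10⁴³ rad/s.
0.594 × 1.855 × 10⁴³ rad/s = 1.102 × 10⁴³ rad/s

1.102 × 10⁴³ rad/s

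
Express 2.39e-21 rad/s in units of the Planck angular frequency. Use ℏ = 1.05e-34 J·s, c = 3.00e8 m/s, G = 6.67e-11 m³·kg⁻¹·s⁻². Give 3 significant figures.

Planck angular frequency: ω_P = √(c⁵/(ℏG)) = 1.86e43 rad/s.
2.39e-21 / 1.86e43 = 1.28e-64

1.28e-64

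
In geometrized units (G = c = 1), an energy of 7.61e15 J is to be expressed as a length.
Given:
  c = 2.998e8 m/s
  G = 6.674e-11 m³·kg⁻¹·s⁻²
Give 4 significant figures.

Energy → length via G/c⁴.
7.61e15 J × (G/c⁴) = 6.287e-29 m

6.287e-29 m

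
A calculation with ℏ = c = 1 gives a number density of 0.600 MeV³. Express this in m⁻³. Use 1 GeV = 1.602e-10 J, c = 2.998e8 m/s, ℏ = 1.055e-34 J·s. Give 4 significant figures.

7.796e37 m⁻³

Number density is [L]⁻³ = [E]³/(ℏc)³.
1 GeV³ → 1/(ℏc)³ × (1 GeV in J)³ = 1.299e47 m⁻³.
Convert the energy scale: 0.600 MeV³ = 6.00e-10 GeV³.
Result: 6.00e-10 × 1.299e47 = 7.796e37 m⁻³.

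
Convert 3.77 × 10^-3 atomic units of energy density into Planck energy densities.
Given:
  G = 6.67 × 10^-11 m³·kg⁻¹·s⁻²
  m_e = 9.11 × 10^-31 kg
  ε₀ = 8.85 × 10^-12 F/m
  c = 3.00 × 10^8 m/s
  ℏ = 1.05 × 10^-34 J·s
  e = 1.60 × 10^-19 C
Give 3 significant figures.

2.43 × 10^-103

atomic unit of energy density: u_au = E_h/a₀³ = m_e⁴e¹⁰/((4πε₀)⁵ℏ⁸) = 3.01 × 10^13 J/m³
Planck energy density: u_P = c⁷/(ℏG²) = 4.68 × 10^113 J/m³
3.77 × 10^-3 × 3.01 × 10^13 / 4.68 × 10^113 = 2.43 × 10^-103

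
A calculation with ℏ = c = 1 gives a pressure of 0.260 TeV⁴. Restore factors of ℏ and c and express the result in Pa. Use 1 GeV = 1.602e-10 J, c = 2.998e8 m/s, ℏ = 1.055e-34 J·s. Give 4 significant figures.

5.412e48 Pa

Pressure is [E]/[L]³ = [E]⁴/(ℏc)³.
1 GeV⁴ → 1/(ℏc)³ × (1 GeV in J)⁴ = 2.082e37 Pa.
Convert the energy scale: 0.260 TeV⁴ = 2.60e11 GeV⁴.
Result: 2.60e11 × 2.082e37 = 5.412e48 Pa.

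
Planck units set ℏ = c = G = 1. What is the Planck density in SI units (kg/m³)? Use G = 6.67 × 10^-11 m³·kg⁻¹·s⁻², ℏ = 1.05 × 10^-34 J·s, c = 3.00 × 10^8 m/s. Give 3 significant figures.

5.20 × 10^96 kg/m³

The unique combination of the constants set to 1 with dimensions of density is ρ_P = c⁵/(ℏG²).
  = 2.43 × 10^42 / 4.67 × 10^-55
  = 5.20 × 10^96 kg/m³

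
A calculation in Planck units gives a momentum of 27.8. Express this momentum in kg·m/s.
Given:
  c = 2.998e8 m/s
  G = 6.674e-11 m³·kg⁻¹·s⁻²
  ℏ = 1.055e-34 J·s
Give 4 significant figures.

One Planck momentum: p_P = √(ℏc³/G) = 6.527 kg·m/s.
27.8 × 6.527 kg·m/s = 181.4 kg·m/s

181.4 kg·m/s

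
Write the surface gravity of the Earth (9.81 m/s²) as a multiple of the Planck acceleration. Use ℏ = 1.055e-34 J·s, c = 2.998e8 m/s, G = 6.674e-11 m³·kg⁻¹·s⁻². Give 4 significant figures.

Planck acceleration: a_P = √(c⁷/(ℏG)) = 5.560e51 m/s².
9.81 / 5.560e51 = 1.764e-51

1.764e-51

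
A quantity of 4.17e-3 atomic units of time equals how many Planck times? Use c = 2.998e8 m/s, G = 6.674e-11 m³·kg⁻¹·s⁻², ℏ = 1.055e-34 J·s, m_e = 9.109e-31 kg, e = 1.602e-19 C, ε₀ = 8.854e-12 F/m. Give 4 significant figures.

atomic unit of time: τ_au = (4πε₀)²ℏ³/(m_e e⁴) = 2.423e-17 s
Planck time: t_P = √(ℏG/c⁵) = 5.392e-44 s
4.17e-3 × 2.423e-17 / 5.392e-44 = 1.874e24

1.874e24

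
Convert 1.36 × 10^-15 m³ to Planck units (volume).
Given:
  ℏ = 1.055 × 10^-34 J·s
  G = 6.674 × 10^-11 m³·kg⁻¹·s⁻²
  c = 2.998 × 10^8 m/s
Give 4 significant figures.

3.220 × 10^89

Planck volume: V_P = (ℏG/c³)^(3/2) = 4.224 × 10^-105 m³.
1.36 × 10^-15 / 4.224 × 10^-105 = 3.220 × 10^89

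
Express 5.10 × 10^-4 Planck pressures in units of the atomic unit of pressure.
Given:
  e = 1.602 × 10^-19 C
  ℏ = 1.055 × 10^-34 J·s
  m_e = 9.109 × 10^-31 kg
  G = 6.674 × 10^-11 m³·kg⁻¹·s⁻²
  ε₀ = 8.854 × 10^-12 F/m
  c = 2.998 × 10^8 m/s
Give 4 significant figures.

8.065 × 10^96

Planck pressure: p_P = c⁷/(ℏG²) = 4.632 × 10^113 Pa
atomic unit of pressure: P_au = E_h/a₀³ = m_e⁴e¹⁰/((4πε₀)⁵ℏ⁸) = 2.929 × 10^13 Pa
5.10 × 10^-4 × 4.632 × 10^113 / 2.929 × 10^13 = 8.065 × 10^96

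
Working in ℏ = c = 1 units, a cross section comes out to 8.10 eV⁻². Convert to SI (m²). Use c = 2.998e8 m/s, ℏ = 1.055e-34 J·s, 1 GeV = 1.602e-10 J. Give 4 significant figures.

Area is [L]² = [E]⁻²·(ℏc)²; restore (ℏc)².
1 GeV⁻² → (ℏc)² × (1 GeV in J)⁻² = 3.898e-32 m².
Convert the energy scale: 8.10 eV⁻² = 8.10e18 GeV⁻².
Result: 8.10e18 × 3.898e-32 = 3.157e-13 m².

3.157e-13 m²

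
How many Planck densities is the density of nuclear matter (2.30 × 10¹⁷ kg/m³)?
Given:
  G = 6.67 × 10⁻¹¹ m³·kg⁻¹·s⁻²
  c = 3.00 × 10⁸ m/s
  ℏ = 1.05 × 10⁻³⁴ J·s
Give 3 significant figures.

4.42 × 10⁻⁸⁰

Planck density: ρ_P = c⁵/(ℏG²) = 5.20 × 10⁹⁶ kg/m³.
2.30 × 10¹⁷ / 5.20 × 10⁹⁶ = 4.42 × 10⁻⁸⁰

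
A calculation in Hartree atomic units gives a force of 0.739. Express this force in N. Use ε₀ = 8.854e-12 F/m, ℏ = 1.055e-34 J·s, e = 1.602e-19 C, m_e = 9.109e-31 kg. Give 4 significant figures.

6.074e-8 N

One atomic unit of force: F_au = E_h/a₀ = m_e²e⁶/((4πε₀)³ℏ⁴) = 8.220e-8 N.
0.739 × 8.220e-8 N = 6.074e-8 N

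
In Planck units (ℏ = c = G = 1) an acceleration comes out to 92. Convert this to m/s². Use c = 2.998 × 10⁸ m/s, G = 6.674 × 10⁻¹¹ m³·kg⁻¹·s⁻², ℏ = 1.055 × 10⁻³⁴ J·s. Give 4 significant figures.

5.115 × 10⁵³ m/s²

One Planck acceleration: a_P = √(c⁷/(ℏG)) = 5.560 × 10⁵¹ m/s².
92 × 5.560 × 10⁵¹ m/s² = 5.115 × 10⁵³ m/s²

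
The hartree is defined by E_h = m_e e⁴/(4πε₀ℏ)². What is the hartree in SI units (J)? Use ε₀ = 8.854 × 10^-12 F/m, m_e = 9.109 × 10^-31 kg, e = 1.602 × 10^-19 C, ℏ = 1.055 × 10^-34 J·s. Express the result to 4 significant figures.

4.354 × 10^-18 J

E_h = m_e e⁴/(4πε₀ℏ)²
  = 6.000 × 10^-106 / 1.378 × 10^-88
  = 4.354 × 10^-18 J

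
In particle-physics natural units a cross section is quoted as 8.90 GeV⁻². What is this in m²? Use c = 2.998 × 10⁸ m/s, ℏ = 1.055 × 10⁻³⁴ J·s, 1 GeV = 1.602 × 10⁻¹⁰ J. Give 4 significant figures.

Area is [L]² = [E]⁻²·(ℏc)²; restore (ℏc)².
1 GeV⁻² → (ℏc)² × (1 GeV in J)⁻² = 3.898 × 10⁻³² m².
Result: 8.90 × 3.898 × 10⁻³² = 3.469 × 10⁻³¹ m².

3.469 × 10⁻³¹ m²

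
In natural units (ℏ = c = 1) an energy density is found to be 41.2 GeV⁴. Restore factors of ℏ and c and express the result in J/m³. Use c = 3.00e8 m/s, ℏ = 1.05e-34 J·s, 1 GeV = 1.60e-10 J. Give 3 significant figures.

8.64e38 J/m³

[E]/[L]³ = [E]⁴/(ℏc)³; restore (ℏc)⁻³.
1 GeV⁴ → 1/(ℏc)³ × (1 GeV in J)⁴ = 2.10e37 J/m³.
Result: 41.2 × 2.10e37 = 8.64e38 J/m³.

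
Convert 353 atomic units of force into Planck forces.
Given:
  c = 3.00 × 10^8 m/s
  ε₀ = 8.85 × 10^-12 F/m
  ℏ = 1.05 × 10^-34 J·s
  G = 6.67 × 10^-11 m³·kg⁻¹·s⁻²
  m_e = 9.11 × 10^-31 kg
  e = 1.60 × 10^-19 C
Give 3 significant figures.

2.42 × 10^-49

atomic unit of force: F_au = E_h/a₀ = m_e²e⁶/((4πε₀)³ℏ⁴) = 8.33 × 10^-8 N
Planck force: F_P = c⁴/G = 1.21 × 10^44 N
353 × 8.33 × 10^-8 / 1.21 × 10^44 = 2.42 × 10^-49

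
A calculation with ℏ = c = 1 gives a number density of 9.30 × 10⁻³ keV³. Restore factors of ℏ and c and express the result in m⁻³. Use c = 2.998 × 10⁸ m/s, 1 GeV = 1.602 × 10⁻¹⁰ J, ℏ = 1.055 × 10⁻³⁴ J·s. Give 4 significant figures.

Number density is [L]⁻³ = [E]³/(ℏc)³.
1 GeV³ → 1/(ℏc)³ × (1 GeV in J)³ = 1.299 × 10⁴⁷ m⁻³.
Convert the energy scale: 9.30 × 10⁻³ keV³ = 9.30 × 10⁻²¹ GeV³.
Result: 9.30 × 10⁻²¹ × 1.299 × 10⁴⁷ = 1.208 × 10²⁷ m⁻³.

1.208 × 10²⁷ m⁻³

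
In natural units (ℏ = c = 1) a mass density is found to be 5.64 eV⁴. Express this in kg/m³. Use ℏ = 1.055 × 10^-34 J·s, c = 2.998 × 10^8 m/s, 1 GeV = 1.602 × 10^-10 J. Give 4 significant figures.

Mass density is [E]/(c²[L]³) = [E]⁴/(ℏ³c⁵).
1 GeV⁴ → 1/(ℏ³c⁵) × (1 GeV in J)⁴ = 2.316 × 10^20 kg/m³.
Convert the energy scale: 5.64 eV⁴ = 5.64 × 10^-36 GeV⁴.
Result: 5.64 × 10^-36 × 2.316 × 10^20 = 1.306 × 10^-15 kg/m³.

1.306 × 10^-15 kg/m³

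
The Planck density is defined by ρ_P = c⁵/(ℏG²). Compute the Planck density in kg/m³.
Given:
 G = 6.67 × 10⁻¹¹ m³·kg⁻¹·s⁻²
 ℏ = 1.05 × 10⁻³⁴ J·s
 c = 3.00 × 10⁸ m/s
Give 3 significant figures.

5.20 × 10⁹⁶ kg/m³

ρ_P = c⁵/(ℏG²)
  = 2.43 × 10⁴² / 4.67 × 10⁻⁵⁵
  = 5.20 × 10⁹⁶ kg/m³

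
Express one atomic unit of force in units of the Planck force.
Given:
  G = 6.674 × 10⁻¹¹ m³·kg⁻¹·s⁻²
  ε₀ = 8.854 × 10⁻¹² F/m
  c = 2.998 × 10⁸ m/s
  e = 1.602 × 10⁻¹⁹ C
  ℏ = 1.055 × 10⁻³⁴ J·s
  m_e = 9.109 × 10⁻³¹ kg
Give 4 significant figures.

6.791 × 10⁻⁵²

atomic unit of force: F_au = E_h/a₀ = m_e²e⁶/((4πε₀)³ℏ⁴) = 8.220 × 10⁻⁸ N
Planck force: F_P = c⁴/G = 1.210 × 10⁴⁴ N
ratio = 8.220 × 10⁻⁸ / 1.210 × 10⁴⁴ = 6.791 × 10⁻⁵²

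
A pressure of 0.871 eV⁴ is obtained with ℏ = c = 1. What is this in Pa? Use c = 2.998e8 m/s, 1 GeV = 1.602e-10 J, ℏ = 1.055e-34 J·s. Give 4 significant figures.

18.13 Pa

Pressure is [E]/[L]³ = [E]⁴/(ℏc)³.
1 GeV⁴ → 1/(ℏc)³ × (1 GeV in J)⁴ = 2.082e37 Pa.
Convert the energy scale: 0.871 eV⁴ = 8.71e-37 GeV⁴.
Result: 8.71e-37 × 2.082e37 = 18.13 Pa.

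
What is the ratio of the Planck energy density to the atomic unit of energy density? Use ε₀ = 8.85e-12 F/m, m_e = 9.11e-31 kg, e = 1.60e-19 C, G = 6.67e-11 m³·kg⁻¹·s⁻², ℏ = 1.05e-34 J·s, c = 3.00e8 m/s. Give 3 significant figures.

1.55e100

Planck energy density: u_P = c⁷/(ℏG²) = 4.68e113 J/m³
atomic unit of energy density: u_au = E_h/a₀³ = m_e⁴e¹⁰/((4πε₀)⁵ℏ⁸) = 3.01e13 J/m³
ratio = 4.68e113 / 3.01e13 = 1.55e100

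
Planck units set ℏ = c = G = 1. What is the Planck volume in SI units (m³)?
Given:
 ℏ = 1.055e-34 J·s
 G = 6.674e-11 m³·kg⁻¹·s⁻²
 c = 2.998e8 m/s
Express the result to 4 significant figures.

4.224e-105 m³

Dimensional analysis gives V_P = (ℏG/c³)^(3/2).
  = √(1.784e-209)
  = 4.224e-105 m³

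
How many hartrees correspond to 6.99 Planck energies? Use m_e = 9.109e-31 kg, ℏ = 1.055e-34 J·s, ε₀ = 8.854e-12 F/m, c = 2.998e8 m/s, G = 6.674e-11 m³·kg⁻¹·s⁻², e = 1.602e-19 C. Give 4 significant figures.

Planck energy: E_P = √(ℏc⁵/G) = 1.957e9 J
hartree: E_h = m_e e⁴/(4πε₀ℏ)² = 4.354e-18 J
6.99 × 1.957e9 / 4.354e-18 = 3.141e27

3.141e27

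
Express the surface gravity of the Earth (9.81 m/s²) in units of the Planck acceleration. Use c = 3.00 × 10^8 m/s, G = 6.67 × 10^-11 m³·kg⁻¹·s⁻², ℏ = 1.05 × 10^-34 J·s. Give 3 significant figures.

Planck acceleration: a_P = √(c⁷/(ℏG)) = 5.59 × 10^51 m/s².
9.81 / 5.59 × 10^51 = 1.76 × 10^-51

1.76 × 10^-51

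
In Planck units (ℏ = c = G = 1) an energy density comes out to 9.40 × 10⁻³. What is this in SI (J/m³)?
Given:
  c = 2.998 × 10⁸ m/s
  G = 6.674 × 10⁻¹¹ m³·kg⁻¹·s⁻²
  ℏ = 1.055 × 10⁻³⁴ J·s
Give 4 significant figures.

One Planck energy density: u_P = c⁷/(ℏG²) = 4.632 × 10¹¹³ J/m³.
9.40 × 10⁻³ × 4.632 × 10¹¹³ J/m³ = 4.354 × 10¹¹¹ J/m³

4.354 × 10¹¹¹ J/m³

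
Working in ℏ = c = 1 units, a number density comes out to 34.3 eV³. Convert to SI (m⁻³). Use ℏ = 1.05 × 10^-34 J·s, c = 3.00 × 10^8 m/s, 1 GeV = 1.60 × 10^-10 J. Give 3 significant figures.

Number density is [L]⁻³ = [E]³/(ℏc)³.
1 GeV³ → 1/(ℏc)³ × (1 GeV in J)³ = 1.31 × 10^47 m⁻³.
Convert the energy scale: 34.3 eV³ = 3.43 × 10^-26 GeV³.
Result: 3.43 × 10^-26 × 1.31 × 10^47 = 4.49 × 10^21 m⁻³.

4.49 × 10^21 m⁻³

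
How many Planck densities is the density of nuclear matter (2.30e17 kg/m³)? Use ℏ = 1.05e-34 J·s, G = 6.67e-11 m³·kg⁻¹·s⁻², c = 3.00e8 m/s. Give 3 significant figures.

Planck density: ρ_P = c⁵/(ℏG²) = 5.20e96 kg/m³.
2.30e17 / 5.20e96 = 4.42e-80

4.42e-80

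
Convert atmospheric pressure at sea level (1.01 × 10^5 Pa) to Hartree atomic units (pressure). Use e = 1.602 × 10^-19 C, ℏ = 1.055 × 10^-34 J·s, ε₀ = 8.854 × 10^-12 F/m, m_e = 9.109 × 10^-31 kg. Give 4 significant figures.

atomic unit of pressure: P_au = E_h/a₀³ = m_e⁴e¹⁰/((4πε₀)⁵ℏ⁸) = 2.929 × 10^13 Pa.
1.01 × 10^5 / 2.929 × 10^13 = 3.448 × 10^-9

3.448 × 10^-9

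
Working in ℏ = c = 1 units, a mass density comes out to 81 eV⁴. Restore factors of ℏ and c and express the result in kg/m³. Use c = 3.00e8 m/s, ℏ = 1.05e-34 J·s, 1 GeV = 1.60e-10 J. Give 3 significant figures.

Mass density is [E]/(c²[L]³) = [E]⁴/(ℏ³c⁵).
1 GeV⁴ → 1/(ℏ³c⁵) × (1 GeV in J)⁴ = 2.33e20 kg/m³.
Convert the energy scale: 81 eV⁴ = 8.10e-35 GeV⁴.
Result: 8.10e-35 × 2.33e20 = 1.89e-14 kg/m³.

1.89e-14 kg/m³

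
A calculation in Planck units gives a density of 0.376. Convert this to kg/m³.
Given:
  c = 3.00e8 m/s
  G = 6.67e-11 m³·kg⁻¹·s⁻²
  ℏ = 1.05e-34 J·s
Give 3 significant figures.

One Planck density: ρ_P = c⁵/(ℏG²) = 5.20e96 kg/m³.
0.376 × 5.20e96 kg/m³ = 1.96e96 kg/m³

1.96e96 kg/m³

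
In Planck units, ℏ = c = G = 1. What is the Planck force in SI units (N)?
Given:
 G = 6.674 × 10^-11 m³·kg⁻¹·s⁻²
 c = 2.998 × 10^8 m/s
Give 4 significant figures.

1.210 × 10^44 N

From ℏ = c = G = 1 the force scale is F_P = c⁴/G.
  = 8.078 × 10^33 / 6.674 × 10^-11
  = 1.210 × 10^44 N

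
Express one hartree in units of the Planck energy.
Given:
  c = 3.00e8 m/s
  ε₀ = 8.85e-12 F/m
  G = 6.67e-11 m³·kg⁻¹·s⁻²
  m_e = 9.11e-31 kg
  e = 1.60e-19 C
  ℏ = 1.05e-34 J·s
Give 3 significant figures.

2.24e-27

hartree: E_h = m_e e⁴/(4πε₀ℏ)² = 4.38e-18 J
Planck energy: E_P = √(ℏc⁵/G) = 1.96e9 J
ratio = 4.38e-18 / 1.96e9 = 2.24e-27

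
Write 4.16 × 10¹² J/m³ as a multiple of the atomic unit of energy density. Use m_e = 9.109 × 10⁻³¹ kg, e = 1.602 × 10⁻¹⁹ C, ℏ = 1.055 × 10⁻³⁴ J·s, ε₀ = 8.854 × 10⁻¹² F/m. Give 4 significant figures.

atomic unit of energy density: u_au = E_h/a₀³ = m_e⁴e¹⁰/((4πε₀)⁵ℏ⁸) = 2.929 × 10¹³ J/m³.
4.16 × 10¹² / 2.929 × 10¹³ = 0.1420

0.1420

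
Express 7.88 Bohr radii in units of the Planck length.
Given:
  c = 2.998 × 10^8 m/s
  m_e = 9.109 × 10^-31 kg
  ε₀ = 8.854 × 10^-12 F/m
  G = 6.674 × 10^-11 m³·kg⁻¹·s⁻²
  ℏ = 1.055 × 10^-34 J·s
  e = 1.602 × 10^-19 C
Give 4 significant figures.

2.582 × 10^25

Bohr radius: a₀ = 4πε₀ℏ²/(m_e e²) = 5.297 × 10^-11 m
Planck length: ℓ_P = √(ℏG/c³) = 1.616 × 10^-35 m
7.88 × 5.297 × 10^-11 / 1.616 × 10^-35 = 2.582 × 10^25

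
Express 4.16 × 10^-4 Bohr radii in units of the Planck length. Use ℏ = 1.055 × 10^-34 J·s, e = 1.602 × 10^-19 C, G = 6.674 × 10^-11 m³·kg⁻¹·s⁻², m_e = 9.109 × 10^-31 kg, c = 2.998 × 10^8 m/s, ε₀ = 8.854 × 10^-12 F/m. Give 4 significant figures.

1.363 × 10^21

Bohr radius: a₀ = 4πε₀ℏ²/(m_e e²) = 5.297 × 10^-11 m
Planck length: ℓ_P = √(ℏG/c³) = 1.616 × 10^-35 m
4.16 × 10^-4 × 5.297 × 10^-11 / 1.616 × 10^-35 = 1.363 × 10^21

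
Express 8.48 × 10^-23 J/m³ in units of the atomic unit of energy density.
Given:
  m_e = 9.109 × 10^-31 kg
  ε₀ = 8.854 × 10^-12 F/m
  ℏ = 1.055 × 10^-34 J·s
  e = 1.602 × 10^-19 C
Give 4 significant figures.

2.895 × 10^-36

atomic unit of energy density: u_au = E_h/a₀³ = m_e⁴e¹⁰/((4πε₀)⁵ℏ⁸) = 2.929 × 10^13 J/m³.
8.48 × 10^-23 / 2.929 × 10^13 = 2.895 × 10^-36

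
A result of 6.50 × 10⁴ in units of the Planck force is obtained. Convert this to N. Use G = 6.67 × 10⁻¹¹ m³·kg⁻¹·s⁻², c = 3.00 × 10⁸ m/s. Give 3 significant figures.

One Planck force: F_P = c⁴/G = 1.21 × 10⁴⁴ N.
6.50 × 10⁴ × 1.21 × 10⁴⁴ N = 7.89 × 10⁴⁸ N

7.89 × 10⁴⁸ N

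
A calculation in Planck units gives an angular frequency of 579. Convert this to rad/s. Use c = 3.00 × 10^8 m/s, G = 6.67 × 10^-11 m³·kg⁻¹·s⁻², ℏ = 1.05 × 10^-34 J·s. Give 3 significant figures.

1.08 × 10^46 rad/s

One Planck angular frequency: ω_P = √(c⁵/(ℏG)) = 1.86 × 10^43 rad/s.
579 × 1.86 × 10^43 rad/s = 1.08 × 10^46 rad/s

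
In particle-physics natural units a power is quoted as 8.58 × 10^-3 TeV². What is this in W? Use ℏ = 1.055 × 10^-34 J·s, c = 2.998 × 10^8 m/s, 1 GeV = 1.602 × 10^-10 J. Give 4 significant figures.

Power is [E]/[T] = [E]²/ℏ.
1 GeV² → 1/ℏ × (1 GeV in J)² = 2.433 × 10^14 W.
Convert the energy scale: 8.58 × 10^-3 TeV² = 8.58 × 10^3 GeV².
Result: 8.58 × 10^3 × 2.433 × 10^14 = 2.087 × 10^18 W.

2.087 × 10^18 W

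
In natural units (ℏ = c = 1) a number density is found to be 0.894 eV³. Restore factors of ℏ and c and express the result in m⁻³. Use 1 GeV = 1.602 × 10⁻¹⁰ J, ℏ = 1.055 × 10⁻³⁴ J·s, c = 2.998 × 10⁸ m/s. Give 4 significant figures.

1.162 × 10²⁰ m⁻³

Number density is [L]⁻³ = [E]³/(ℏc)³.
1 GeV³ → 1/(ℏc)³ × (1 GeV in J)³ = 1.299 × 10⁴⁷ m⁻³.
Convert the energy scale: 0.894 eV³ = 8.94 × 10⁻²⁸ GeV³.
Result: 8.94 × 10⁻²⁸ × 1.299 × 10⁴⁷ = 1.162 × 10²⁰ m⁻³.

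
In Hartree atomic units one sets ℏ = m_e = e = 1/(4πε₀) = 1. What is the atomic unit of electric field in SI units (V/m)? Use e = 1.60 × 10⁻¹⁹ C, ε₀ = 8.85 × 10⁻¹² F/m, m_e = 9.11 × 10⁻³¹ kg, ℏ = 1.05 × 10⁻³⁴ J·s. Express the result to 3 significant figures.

5.20 × 10¹¹ V/m

E_au = E_h/(e a₀) = m_e²e⁵/((4πε₀)³ℏ⁴)
E_h = 4.38 × 10⁻¹⁸ J
a₀ = 5.26 × 10⁻¹¹ m
E_h/(e·a₀) = 5.20 × 10¹¹ V/m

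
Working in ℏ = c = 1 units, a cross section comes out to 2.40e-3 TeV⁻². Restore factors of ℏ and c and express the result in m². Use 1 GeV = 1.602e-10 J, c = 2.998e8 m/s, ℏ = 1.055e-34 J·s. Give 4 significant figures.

9.355e-41 m²

Area is [L]² = [E]⁻²·(ℏc)²; restore (ℏc)².
1 GeV⁻² → (ℏc)² × (1 GeV in J)⁻² = 3.898e-32 m².
Convert the energy scale: 2.40e-3 TeV⁻² = 2.40e-9 GeV⁻².
Result: 2.40e-9 × 3.898e-32 = 9.355e-41 m².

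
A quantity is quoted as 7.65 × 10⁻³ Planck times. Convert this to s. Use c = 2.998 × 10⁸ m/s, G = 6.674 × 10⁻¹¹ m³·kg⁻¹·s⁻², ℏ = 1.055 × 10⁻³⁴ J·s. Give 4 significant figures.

4.125 × 10⁻⁴⁶ s

One Planck time: t_P = √(ℏG/c⁵) = 5.392 × 10⁻⁴⁴ s.
7.65 × 10⁻³ × 5.392 × 10⁻⁴⁴ s = 4.125 × 10⁻⁴⁶ s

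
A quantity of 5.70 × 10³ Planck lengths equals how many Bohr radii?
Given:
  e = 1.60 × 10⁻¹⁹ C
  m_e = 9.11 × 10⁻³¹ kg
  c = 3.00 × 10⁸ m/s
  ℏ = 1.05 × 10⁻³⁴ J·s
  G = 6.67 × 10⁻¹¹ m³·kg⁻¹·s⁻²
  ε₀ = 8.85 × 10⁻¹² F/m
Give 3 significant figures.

Planck length: ℓ_P = √(ℏG/c³) = 1.61 × 10⁻³⁵ m
Bohr radius: a₀ = 4πε₀ℏ²/(m_e e²) = 5.26 × 10⁻¹¹ m
5.70 × 10³ × 1.61 × 10⁻³⁵ / 5.26 × 10⁻¹¹ = 1.75 × 10⁻²¹

1.75 × 10⁻²¹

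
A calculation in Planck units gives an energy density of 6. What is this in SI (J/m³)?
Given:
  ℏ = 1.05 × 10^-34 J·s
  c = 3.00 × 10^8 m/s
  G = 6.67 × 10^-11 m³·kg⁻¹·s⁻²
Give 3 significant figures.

One Planck energy density: u_P = c⁷/(ℏG²) = 4.68 × 10^113 J/m³.
6 × 4.68 × 10^113 J/m³ = 2.81 × 10^114 J/m³

2.81 × 10^114 J/m³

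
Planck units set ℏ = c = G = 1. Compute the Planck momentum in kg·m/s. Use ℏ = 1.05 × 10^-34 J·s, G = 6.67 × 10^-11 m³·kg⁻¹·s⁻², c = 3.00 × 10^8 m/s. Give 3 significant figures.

6.52 kg·m/s

The unique combination of the constants set to 1 with dimensions of momentum is p_P = √(ℏc³/G).
  = √(42.5)
  = 6.52 kg·m/s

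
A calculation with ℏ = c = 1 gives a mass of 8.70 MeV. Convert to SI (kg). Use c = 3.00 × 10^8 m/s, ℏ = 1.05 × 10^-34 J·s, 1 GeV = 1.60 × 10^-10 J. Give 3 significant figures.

1.55 × 10^-29 kg

Mass is [E]/c²; divide by c².
1 GeV → 1/c² × (1 GeV in J) = 1.78 × 10^-27 kg.
Convert the energy scale: 8.70 MeV = 8.70 × 10^-3 GeV.
Result: 8.70 × 10^-3 × 1.78 × 10^-27 = 1.55 × 10^-29 kg.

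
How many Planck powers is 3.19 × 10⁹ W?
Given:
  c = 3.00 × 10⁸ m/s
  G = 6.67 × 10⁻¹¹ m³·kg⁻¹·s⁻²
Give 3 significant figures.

8.76 × 10⁻⁴⁴

Planck power: P_P = c⁵/G = 3.64 × 10⁵² W.
3.19 × 10⁹ / 3.64 × 10⁵² = 8.76 × 10⁻⁴⁴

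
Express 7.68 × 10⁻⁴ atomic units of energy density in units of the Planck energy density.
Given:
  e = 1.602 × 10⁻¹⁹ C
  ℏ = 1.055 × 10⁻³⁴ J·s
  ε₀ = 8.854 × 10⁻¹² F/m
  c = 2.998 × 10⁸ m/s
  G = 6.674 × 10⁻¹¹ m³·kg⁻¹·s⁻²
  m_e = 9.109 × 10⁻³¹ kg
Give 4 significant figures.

atomic unit of energy density: u_au = E_h/a₀³ = m_e⁴e¹⁰/((4πε₀)⁵ℏ⁸) = 2.929 × 10¹³ J/m³
Planck energy density: u_P = c⁷/(ℏG²) = 4.632 × 10¹¹³ J/m³
7.68 × 10⁻⁴ × 2.929 × 10¹³ / 4.632 × 10¹¹³ = 4.856 × 10⁻¹⁰⁴

4.856 × 10⁻¹⁰⁴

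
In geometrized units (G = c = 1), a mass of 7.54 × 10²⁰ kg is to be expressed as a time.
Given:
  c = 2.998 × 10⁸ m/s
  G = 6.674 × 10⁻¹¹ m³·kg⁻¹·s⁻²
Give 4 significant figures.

Mass → time via G/c³.
7.54 × 10²⁰ kg × (G/c³) = 1.868 × 10⁻¹⁵ s

1.868 × 10⁻¹⁵ s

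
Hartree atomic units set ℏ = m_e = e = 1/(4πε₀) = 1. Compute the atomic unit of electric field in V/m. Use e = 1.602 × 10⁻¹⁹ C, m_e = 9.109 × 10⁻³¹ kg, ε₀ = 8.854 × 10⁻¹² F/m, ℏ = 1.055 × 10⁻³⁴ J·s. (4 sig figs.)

Dimensional analysis gives E_au = E_h/(e a₀) = m_e²e⁵/((4πε₀)³ℏ⁴).
E_h = 4.354 × 10⁻¹⁸ J
a₀ = 5.297 × 10⁻¹¹ m
E_h/(e·a₀) = 5.131 × 10¹¹ V/m

5.131 × 10¹¹ V/m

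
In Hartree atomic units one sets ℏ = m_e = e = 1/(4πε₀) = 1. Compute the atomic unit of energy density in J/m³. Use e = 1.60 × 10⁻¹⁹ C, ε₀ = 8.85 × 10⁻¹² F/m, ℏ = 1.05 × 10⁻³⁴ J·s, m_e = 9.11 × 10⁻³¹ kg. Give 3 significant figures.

u_au = E_h/a₀³ = m_e⁴e¹⁰/((4πε₀)⁵ℏ⁸)
E_h = 4.38 × 10⁻¹⁸ J
a₀ = 5.26 × 10⁻¹¹ m
E_h/a₀³ = 3.01 × 10¹³ J/m³

3.01 × 10¹³ J/m³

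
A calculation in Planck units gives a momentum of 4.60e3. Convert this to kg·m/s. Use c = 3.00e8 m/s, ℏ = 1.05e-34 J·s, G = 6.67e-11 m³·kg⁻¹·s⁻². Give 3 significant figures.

One Planck momentum: p_P = √(ℏc³/G) = 6.52 kg·m/s.
4.60e3 × 6.52 kg·m/s = 3.00e4 kg·m/s

3.00e4 kg·m/s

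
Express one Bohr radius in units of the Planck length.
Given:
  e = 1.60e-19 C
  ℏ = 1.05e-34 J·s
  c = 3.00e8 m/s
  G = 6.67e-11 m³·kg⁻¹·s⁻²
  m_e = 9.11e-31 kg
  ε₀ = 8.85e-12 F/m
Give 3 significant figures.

Bohr radius: a₀ = 4πε₀ℏ²/(m_e e²) = 5.26e-11 m
Planck length: ℓ_P = √(ℏG/c³) = 1.61e-35 m
ratio = 5.26e-11 / 1.61e-35 = 3.26e24

3.26e24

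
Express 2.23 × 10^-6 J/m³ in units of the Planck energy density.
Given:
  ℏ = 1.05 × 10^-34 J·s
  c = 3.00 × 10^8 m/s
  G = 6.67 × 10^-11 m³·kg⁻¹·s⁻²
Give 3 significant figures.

4.76 × 10^-120

Planck energy density: u_P = c⁷/(ℏG²) = 4.68 × 10^113 J/m³.
2.23 × 10^-6 / 4.68 × 10^113 = 4.76 × 10^-120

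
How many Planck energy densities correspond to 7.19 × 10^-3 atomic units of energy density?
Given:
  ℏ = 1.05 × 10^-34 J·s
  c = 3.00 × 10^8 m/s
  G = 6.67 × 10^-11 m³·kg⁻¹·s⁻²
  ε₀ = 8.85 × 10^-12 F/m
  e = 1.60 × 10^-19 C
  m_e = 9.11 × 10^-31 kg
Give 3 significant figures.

4.63 × 10^-103

atomic unit of energy density: u_au = E_h/a₀³ = m_e⁴e¹⁰/((4πε₀)⁵ℏ⁸) = 3.01 × 10^13 J/m³
Planck energy density: u_P = c⁷/(ℏG²) = 4.68 × 10^113 J/m³
7.19 × 10^-3 × 3.01 × 10^13 / 4.68 × 10^113 = 4.63 × 10^-103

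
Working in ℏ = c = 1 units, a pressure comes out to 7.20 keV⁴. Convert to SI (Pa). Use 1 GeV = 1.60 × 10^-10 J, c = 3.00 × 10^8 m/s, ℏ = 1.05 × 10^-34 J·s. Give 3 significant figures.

1.51 × 10^14 Pa

Pressure is [E]/[L]³ = [E]⁴/(ℏc)³.
1 GeV⁴ → 1/(ℏc)³ × (1 GeV in J)⁴ = 2.10 × 10^37 Pa.
Convert the energy scale: 7.20 keV⁴ = 7.20 × 10^-24 GeV⁴.
Result: 7.20 × 10^-24 × 2.10 × 10^37 = 1.51 × 10^14 Pa.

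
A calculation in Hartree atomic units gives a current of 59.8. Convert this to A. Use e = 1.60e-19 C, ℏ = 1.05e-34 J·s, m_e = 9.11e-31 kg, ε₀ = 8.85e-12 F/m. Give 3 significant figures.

One atomic unit of electric current: I_au = e E_h/ℏ = m_e e⁵/((4πε₀)²ℏ³) = 6.67e-3 A.
59.8 × 6.67e-3 A = 0.399 A

0.399 A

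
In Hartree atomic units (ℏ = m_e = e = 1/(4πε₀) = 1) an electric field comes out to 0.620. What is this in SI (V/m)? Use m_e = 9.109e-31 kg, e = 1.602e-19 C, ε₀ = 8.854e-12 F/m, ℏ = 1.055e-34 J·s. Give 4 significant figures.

3.181e11 V/m

One atomic unit of electric field: E_au = E_h/(e a₀) = m_e²e⁵/((4πε₀)³ℏ⁴) = 5.131e11 V/m.
0.620 × 5.131e11 V/m = 3.181e11 V/m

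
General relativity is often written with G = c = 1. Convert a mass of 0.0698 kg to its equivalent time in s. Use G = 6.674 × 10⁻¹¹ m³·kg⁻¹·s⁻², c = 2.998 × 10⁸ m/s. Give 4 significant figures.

1.729 × 10⁻³⁷ s

Mass → time via G/c³.
0.0698 kg × (G/c³) = 1.729 × 10⁻³⁷ s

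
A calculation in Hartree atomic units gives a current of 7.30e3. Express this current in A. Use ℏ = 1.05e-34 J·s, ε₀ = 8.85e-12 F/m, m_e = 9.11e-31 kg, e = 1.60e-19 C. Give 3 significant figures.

48.7 A

One atomic unit of electric current: I_au = e E_h/ℏ = m_e e⁵/((4πε₀)²ℏ³) = 6.67e-3 A.
7.30e3 × 6.67e-3 A = 48.7 A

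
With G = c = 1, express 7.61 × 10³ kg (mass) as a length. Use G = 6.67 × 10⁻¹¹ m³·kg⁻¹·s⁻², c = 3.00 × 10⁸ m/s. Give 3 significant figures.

5.64 × 10⁻²⁴ m

In G = c = 1 units mass has dimensions of length; the conversion factor is G/c².
7.61 × 10³ kg × (G/c²) = 5.64 × 10⁻²⁴ m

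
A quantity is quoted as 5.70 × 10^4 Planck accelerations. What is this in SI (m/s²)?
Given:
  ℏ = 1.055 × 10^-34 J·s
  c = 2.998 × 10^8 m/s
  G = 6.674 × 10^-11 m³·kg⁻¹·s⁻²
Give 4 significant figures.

One Planck acceleration: a_P = √(c⁷/(ℏG)) = 5.560 × 10^51 m/s².
5.70 × 10^4 × 5.560 × 10^51 m/s² = 3.169 × 10^56 m/s²

3.169 × 10^56 m/s²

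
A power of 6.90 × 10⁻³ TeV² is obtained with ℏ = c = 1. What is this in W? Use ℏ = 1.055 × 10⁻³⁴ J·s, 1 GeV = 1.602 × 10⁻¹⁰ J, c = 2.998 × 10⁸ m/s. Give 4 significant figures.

1.679 × 10¹⁸ W

Power is [E]/[T] = [E]²/ℏ.
1 GeV² → 1/ℏ × (1 GeV in J)² = 2.433 × 10¹⁴ W.
Convert the energy scale: 6.90 × 10⁻³ TeV² = 6.90 × 10³ GeV².
Result: 6.90 × 10³ × 2.433 × 10¹⁴ = 1.679 × 10¹⁸ W.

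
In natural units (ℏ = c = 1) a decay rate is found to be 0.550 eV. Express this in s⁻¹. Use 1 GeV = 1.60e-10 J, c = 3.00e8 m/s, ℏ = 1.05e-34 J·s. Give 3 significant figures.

A rate is [E]/ℏ; divide by ℏ.
1 GeV → 1/ℏ × (1 GeV in J) = 1.52e24 s⁻¹.
Convert the energy scale: 0.550 eV = 5.50e-10 GeV.
Result: 5.50e-10 × 1.52e24 = 8.38e14 s⁻¹.

8.38e14 s⁻¹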